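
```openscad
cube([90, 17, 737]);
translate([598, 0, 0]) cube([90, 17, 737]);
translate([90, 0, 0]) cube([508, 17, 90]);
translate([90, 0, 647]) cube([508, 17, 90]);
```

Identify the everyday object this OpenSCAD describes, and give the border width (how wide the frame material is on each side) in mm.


A picture frame. The border width is 90 mm.

Four thin pieces enclosing a rectangular opening — a picture frame. The two full-height stiles are 737 mm tall; the top rail sits at z = 647 and is 90 mm tall, so the border above the opening is 737 − 647 = 90 mm, matching the stile x-width.


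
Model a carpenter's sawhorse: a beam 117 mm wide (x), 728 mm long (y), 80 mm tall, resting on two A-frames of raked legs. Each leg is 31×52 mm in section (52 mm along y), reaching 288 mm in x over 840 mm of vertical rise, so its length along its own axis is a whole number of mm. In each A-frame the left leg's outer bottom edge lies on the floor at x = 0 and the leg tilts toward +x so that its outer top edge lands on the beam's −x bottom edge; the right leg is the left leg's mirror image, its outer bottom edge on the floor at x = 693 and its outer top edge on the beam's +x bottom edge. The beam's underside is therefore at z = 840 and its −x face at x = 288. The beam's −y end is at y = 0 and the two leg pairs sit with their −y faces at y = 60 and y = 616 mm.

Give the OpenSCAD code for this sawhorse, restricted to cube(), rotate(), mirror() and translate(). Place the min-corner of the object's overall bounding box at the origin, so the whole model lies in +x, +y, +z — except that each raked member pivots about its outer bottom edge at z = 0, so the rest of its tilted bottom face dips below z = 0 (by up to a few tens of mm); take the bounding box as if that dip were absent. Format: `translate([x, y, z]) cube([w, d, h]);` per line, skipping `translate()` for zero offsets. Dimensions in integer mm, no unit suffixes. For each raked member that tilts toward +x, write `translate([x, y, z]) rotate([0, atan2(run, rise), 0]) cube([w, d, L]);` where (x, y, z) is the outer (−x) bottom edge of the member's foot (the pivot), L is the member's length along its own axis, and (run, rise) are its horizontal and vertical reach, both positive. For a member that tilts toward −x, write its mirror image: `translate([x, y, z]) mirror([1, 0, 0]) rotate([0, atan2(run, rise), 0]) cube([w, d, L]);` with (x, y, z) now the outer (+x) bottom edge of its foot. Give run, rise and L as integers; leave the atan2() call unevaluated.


// leg length = √(288² + 840²) = 888
// right-leg outer foot x = 2·288 + 117 = 693
// beam min-corner = (288, 0, 840)
translate([288, 0, 840]) cube([117, 728, 80]);
translate([0, 60, 0]) rotate([0, atan2(288, 840), 0]) cube([31, 52, 888]);
translate([693, 60, 0]) mirror([1, 0, 0]) rotate([0, atan2(288, 840), 0]) cube([31, 52, 888]);
translate([0, 616, 0]) rotate([0, atan2(288, 840), 0]) cube([31, 52, 888]);
translate([693, 616, 0]) mirror([1, 0, 0]) rotate([0, atan2(288, 840), 0]) cube([31, 52, 888]);


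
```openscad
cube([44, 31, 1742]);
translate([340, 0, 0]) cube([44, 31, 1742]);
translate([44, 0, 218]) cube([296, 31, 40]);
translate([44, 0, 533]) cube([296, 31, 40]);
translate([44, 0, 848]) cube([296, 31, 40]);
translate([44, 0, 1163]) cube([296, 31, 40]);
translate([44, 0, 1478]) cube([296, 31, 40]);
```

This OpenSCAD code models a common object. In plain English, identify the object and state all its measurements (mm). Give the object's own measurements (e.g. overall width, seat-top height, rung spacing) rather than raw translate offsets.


A straight ladder. Two 44×31 mm vertical rails, 1742 mm tall, stand 384 mm apart (outside-to-outside) with their front faces coplanar on the −y side. 5 rungs, each 31 mm deep and 40 mm tall, span between the inner faces of the rails, front faces flush with the rails. The lowest rung's underside is at z = 218 mm and rungs are spaced 315 mm apart (underside to underside).


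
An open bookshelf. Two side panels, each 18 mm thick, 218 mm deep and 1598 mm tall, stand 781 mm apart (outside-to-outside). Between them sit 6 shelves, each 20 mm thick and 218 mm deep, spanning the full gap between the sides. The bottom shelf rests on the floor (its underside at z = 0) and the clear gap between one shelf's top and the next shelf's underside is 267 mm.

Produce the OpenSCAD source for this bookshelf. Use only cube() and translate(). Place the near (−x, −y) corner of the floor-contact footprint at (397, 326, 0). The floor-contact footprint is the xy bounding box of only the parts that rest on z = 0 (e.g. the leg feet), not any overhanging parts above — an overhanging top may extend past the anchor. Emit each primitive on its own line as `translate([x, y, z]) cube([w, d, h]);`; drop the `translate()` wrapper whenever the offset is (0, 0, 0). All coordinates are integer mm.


translate([397, 326, 0]) cube([18, 218, 1598]);
translate([1160, 326, 0]) cube([18, 218, 1598]);
translate([415, 326, 0]) cube([745, 218, 20]);
translate([415, 326, 287]) cube([745, 218, 20]);
translate([415, 326, 574]) cube([745, 218, 20]);
translate([415, 326, 861]) cube([745, 218, 20]);
translate([415, 326, 1148]) cube([745, 218, 20]);
translate([415, 326, 1435]) cube([745, 218, 20]);


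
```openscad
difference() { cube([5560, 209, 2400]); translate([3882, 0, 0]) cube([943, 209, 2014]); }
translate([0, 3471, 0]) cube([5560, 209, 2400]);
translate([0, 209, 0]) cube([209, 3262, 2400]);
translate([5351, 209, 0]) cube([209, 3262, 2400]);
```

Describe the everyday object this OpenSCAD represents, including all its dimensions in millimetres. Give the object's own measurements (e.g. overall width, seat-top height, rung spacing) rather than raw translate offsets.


A single room: four walls, each 2400 mm tall and 209 mm thick, enclosing an outside footprint 5560×3680 mm (x × y), no floor or roof. The front and back walls (−y and +y sides) run the full x-width; the side walls fit between their inner faces. A door opening 943 mm wide and 2014 mm tall is cut through the front wall from the floor up, its −x edge 3882 mm from the wall's −x end.


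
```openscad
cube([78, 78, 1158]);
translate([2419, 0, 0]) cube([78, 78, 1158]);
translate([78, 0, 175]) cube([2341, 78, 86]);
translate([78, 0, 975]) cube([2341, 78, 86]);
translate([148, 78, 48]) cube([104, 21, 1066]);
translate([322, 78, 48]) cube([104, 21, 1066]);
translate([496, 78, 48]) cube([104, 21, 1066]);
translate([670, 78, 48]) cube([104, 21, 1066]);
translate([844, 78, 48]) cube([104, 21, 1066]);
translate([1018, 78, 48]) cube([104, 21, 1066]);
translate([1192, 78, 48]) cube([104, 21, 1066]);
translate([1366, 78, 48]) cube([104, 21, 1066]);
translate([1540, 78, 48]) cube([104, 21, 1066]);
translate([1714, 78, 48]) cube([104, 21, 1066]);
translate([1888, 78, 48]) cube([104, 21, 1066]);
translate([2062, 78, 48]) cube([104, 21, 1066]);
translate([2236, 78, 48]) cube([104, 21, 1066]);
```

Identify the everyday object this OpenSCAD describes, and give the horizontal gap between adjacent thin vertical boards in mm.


A fence section. The picket gap is 70 mm.

Two posts, two rails, 13 pickets — a fence section. Span 2341 mm holds 13 pickets of 104 mm with 14 equal gaps: ⌊(2341 − 13·104) / 14⌋ = 70 mm.


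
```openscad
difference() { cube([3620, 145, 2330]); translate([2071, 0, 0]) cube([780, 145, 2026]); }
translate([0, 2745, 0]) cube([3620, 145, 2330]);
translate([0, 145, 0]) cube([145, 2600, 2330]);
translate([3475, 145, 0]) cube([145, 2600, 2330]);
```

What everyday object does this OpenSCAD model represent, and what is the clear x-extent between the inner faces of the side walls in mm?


A single room. The interior width is 3330 mm.

Four walls enclosing a rectangle with a door in the front wall — a room. Outside width 3620 minus two 145 mm walls gives 3330 mm.


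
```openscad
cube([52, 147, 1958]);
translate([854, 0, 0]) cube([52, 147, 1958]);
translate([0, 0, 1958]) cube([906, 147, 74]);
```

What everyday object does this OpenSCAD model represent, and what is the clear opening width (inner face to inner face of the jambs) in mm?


A door frame. The clear opening width is 802 mm.

Two 1958 mm tall posts with a header on top — a door frame. The left jamb is 52 mm wide at x = 0; the right jamb starts at x = 854. The clear opening is 854 − 52 = 802 mm.


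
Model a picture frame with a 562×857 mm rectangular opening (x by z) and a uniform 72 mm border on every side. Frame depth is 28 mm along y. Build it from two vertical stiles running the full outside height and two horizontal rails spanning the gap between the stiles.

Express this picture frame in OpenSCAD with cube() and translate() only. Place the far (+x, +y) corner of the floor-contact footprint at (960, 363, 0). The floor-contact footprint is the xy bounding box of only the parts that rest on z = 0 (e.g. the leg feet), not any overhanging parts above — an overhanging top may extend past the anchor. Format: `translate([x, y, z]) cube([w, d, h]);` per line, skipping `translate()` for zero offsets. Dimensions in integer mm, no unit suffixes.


translate([254, 335, 0]) cube([72, 28, 1001]);
translate([888, 335, 0]) cube([72, 28, 1001]);
translate([326, 335, 0]) cube([562, 28, 72]);
translate([326, 335, 929]) cube([562, 28, 72]);


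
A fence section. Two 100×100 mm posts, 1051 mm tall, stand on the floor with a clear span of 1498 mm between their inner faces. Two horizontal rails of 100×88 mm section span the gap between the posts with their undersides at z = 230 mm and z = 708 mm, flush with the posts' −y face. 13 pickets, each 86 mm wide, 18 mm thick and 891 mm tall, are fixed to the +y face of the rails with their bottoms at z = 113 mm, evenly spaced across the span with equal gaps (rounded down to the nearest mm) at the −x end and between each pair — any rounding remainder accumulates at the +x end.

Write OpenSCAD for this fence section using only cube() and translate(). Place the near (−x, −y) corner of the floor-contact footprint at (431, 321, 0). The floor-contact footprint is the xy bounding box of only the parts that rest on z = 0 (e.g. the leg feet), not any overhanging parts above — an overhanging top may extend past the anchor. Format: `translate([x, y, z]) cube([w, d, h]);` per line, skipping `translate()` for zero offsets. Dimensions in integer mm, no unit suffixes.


translate([431, 321, 0]) cube([100, 100, 1051]);
translate([2029, 321, 0]) cube([100, 100, 1051]);
translate([531, 321, 230]) cube([1498, 100, 88]);
translate([531, 321, 708]) cube([1498, 100, 88]);
translate([558, 421, 113]) cube([86, 18, 891]);
translate([671, 421, 113]) cube([86, 18, 891]);
translate([784, 421, 113]) cube([86, 18, 891]);
translate([897, 421, 113]) cube([86, 18, 891]);
translate([1010, 421, 113]) cube([86, 18, 891]);
translate([1123, 421, 113]) cube([86, 18, 891]);
translate([1236, 421, 113]) cube([86, 18, 891]);
translate([1349, 421, 113]) cube([86, 18, 891]);
translate([1462, 421, 113]) cube([86, 18, 891]);
translate([1575, 421, 113]) cube([86, 18, 891]);
translate([1688, 421, 113]) cube([86, 18, 891]);
translate([1801, 421, 113]) cube([86, 18, 891]);
translate([1914, 421, 113]) cube([86, 18, 891]);


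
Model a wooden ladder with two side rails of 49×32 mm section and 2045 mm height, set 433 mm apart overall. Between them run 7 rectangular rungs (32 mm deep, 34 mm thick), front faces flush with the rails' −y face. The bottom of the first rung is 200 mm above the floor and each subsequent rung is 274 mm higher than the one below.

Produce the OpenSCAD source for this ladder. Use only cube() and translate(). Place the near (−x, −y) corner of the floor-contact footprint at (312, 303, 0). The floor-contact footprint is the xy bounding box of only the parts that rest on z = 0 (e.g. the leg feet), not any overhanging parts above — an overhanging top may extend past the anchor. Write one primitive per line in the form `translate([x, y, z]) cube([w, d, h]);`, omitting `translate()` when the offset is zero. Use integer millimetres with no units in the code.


// rung span = 433 - 2*49 = 335
// rung[k] z = 200 + k*274
translate([312, 303, 0]) cube([49, 32, 2045]);
translate([696, 303, 0]) cube([49, 32, 2045]);
translate([361, 303, 200]) cube([335, 32, 34]);
translate([361, 303, 474]) cube([335, 32, 34]);
translate([361, 303, 748]) cube([335, 32, 34]);
translate([361, 303, 1022]) cube([335, 32, 34]);
translate([361, 303, 1296]) cube([335, 32, 34]);
translate([361, 303, 1570]) cube([335, 32, 34]);
translate([361, 303, 1844]) cube([335, 32, 34]);


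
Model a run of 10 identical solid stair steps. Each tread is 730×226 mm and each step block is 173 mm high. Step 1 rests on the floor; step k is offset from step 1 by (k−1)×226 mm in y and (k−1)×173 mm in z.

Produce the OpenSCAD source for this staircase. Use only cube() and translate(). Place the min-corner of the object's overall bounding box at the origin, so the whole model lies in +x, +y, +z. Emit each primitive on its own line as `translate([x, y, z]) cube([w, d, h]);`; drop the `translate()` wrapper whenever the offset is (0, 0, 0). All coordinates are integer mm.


cube([730, 226, 173]);
translate([0, 226, 173]) cube([730, 226, 173]);
translate([0, 452, 346]) cube([730, 226, 173]);
translate([0, 678, 519]) cube([730, 226, 173]);
translate([0, 904, 692]) cube([730, 226, 173]);
translate([0, 1130, 865]) cube([730, 226, 173]);
translate([0, 1356, 1038]) cube([730, 226, 173]);
translate([0, 1582, 1211]) cube([730, 226, 173]);
translate([0, 1808, 1384]) cube([730, 226, 173]);
translate([0, 2034, 1557]) cube([730, 226, 173]);


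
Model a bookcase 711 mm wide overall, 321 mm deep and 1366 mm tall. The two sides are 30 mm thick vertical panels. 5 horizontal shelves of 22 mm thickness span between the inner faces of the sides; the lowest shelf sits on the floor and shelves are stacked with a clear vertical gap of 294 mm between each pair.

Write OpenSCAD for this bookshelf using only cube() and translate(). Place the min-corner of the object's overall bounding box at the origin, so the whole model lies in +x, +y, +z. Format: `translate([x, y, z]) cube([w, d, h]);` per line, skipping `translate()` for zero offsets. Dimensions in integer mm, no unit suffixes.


cube([30, 321, 1366]);
translate([681, 0, 0]) cube([30, 321, 1366]);
translate([30, 0, 0]) cube([651, 321, 22]);
translate([30, 0, 316]) cube([651, 321, 22]);
translate([30, 0, 632]) cube([651, 321, 22]);
translate([30, 0, 948]) cube([651, 321, 22]);
translate([30, 0, 1264]) cube([651, 321, 22]);


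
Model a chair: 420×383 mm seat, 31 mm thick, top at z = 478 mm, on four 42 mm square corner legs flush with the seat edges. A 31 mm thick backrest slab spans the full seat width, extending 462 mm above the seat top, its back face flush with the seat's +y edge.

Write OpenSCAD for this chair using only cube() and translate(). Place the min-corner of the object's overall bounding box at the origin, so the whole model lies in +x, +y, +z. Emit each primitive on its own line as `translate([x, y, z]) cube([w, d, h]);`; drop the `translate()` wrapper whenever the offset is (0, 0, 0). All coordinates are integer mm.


translate([0, 0, 447]) cube([420, 383, 31]);
cube([42, 42, 447]);
translate([378, 0, 0]) cube([42, 42, 447]);
translate([0, 341, 0]) cube([42, 42, 447]);
translate([378, 341, 0]) cube([42, 42, 447]);
translate([0, 352, 478]) cube([420, 31, 462]);


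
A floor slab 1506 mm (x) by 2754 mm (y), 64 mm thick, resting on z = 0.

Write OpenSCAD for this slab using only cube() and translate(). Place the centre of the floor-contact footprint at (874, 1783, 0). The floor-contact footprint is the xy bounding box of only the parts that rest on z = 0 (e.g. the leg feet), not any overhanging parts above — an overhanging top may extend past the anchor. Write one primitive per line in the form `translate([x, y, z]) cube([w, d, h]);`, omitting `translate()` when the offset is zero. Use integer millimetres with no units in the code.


translate([121, 406, 0]) cube([1506, 2754, 64]);


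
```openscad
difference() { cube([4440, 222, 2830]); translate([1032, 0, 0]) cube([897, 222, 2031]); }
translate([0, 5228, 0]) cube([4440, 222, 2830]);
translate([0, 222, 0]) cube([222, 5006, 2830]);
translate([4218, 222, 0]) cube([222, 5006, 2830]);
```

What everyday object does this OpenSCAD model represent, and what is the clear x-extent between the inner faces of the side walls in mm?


A single room. The interior width is 3996 mm.

Four walls enclosing a rectangle with a door in the front wall — a room. Outside width 4440 minus two 222 mm walls gives 3996 mm.


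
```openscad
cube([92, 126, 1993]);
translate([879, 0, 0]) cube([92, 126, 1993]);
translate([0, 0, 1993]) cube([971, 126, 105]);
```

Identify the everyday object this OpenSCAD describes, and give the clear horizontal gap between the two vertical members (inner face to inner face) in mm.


A door frame. The clear opening width is 787 mm.

Two 1993 mm tall posts with a header on top — a door frame. The left jamb is 92 mm wide at x = 0; the right jamb starts at x = 879. The clear opening is 879 − 92 = 787 mm.


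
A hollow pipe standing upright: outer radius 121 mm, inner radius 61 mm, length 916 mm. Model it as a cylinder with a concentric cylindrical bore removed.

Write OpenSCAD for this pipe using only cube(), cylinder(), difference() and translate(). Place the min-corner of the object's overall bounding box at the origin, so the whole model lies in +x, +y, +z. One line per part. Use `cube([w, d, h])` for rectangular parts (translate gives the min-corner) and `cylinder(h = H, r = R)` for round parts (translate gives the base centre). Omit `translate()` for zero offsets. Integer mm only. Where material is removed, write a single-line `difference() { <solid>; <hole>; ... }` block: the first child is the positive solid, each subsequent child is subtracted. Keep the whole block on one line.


difference() { translate([121, 121, 0]) cylinder(h = 916, r = 121); translate([121, 121, 0]) cylinder(h = 916, r = 61); }


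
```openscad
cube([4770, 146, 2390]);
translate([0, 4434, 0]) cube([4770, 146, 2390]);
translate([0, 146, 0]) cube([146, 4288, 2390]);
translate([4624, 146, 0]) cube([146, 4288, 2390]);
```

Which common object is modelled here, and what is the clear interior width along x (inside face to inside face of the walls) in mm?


A house (or room) frame. The interior width is 4478 mm.

Four 2390 mm walls enclosing a rectangle with no floor or roof — a room or house frame. Outside width is 4770 mm and wall thickness is 146 mm, so the interior width is 4770 − 2 × 146 = 4478 mm.


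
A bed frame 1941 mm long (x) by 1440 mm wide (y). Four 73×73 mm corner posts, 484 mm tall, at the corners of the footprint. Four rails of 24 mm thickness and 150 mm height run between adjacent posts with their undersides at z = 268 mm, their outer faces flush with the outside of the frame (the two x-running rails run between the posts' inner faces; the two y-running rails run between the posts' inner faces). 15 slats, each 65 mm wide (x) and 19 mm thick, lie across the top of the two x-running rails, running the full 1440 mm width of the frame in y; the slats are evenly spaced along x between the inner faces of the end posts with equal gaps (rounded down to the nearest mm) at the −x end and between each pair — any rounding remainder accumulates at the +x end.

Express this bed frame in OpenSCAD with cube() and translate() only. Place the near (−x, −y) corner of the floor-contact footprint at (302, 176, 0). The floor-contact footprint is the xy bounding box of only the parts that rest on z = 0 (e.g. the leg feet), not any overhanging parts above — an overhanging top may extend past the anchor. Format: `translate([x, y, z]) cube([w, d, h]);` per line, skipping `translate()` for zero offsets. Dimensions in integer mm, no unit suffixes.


translate([302, 176, 0]) cube([73, 73, 484]);
translate([302, 1543, 0]) cube([73, 73, 484]);
translate([2170, 176, 0]) cube([73, 73, 484]);
translate([2170, 1543, 0]) cube([73, 73, 484]);
translate([375, 176, 268]) cube([1795, 24, 150]);
translate([375, 1592, 268]) cube([1795, 24, 150]);
translate([302, 249, 268]) cube([24, 1294, 150]);
translate([2219, 249, 268]) cube([24, 1294, 150]);
translate([426, 176, 418]) cube([65, 1440, 19]);
translate([542, 176, 418]) cube([65, 1440, 19]);
translate([658, 176, 418]) cube([65, 1440, 19]);
translate([774, 176, 418]) cube([65, 1440, 19]);
translate([890, 176, 418]) cube([65, 1440, 19]);
translate([1006, 176, 418]) cube([65, 1440, 19]);
translate([1122, 176, 418]) cube([65, 1440, 19]);
translate([1238, 176, 418]) cube([65, 1440, 19]);
translate([1354, 176, 418]) cube([65, 1440, 19]);
translate([1470, 176, 418]) cube([65, 1440, 19]);
translate([1586, 176, 418]) cube([65, 1440, 19]);
translate([1702, 176, 418]) cube([65, 1440, 19]);
translate([1818, 176, 418]) cube([65, 1440, 19]);
translate([1934, 176, 418]) cube([65, 1440, 19]);
translate([2050, 176, 418]) cube([65, 1440, 19]);


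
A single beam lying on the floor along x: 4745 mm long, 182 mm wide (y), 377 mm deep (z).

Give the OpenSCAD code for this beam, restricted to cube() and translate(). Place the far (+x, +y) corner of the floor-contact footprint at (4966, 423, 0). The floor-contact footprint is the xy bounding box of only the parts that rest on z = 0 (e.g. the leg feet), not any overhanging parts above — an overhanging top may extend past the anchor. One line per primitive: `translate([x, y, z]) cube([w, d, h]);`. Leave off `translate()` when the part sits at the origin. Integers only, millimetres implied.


translate([221, 241, 0]) cube([4745, 182, 377]);


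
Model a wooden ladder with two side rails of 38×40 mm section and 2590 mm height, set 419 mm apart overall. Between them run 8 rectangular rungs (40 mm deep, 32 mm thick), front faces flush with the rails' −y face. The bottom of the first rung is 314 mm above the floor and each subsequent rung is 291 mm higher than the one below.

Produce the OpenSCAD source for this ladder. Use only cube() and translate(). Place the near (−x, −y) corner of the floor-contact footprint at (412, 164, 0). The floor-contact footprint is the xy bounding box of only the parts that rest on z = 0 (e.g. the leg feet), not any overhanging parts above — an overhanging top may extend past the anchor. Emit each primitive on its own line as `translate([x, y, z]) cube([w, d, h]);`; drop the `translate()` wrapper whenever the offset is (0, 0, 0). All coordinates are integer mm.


// rung span = 419 - 2*38 = 343
// rung[k] z = 314 + k*291
translate([412, 164, 0]) cube([38, 40, 2590]);
translate([793, 164, 0]) cube([38, 40, 2590]);
translate([450, 164, 314]) cube([343, 40, 32]);
translate([450, 164, 605]) cube([343, 40, 32]);
translate([450, 164, 896]) cube([343, 40, 32]);
translate([450, 164, 1187]) cube([343, 40, 32]);
translate([450, 164, 1478]) cube([343, 40, 32]);
translate([450, 164, 1769]) cube([343, 40, 32]);
translate([450, 164, 2060]) cube([343, 40, 32]);
translate([450, 164, 2351]) cube([343, 40, 32]);


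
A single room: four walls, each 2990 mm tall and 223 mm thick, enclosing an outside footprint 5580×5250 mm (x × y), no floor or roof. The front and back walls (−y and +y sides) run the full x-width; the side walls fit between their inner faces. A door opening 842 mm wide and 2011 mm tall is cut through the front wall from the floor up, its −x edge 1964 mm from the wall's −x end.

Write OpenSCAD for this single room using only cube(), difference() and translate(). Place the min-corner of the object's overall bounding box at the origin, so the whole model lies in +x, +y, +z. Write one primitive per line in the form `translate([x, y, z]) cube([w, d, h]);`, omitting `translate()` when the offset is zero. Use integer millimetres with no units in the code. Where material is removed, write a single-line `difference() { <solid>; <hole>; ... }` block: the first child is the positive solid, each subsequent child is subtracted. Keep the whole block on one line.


difference() { cube([5580, 223, 2990]); translate([1964, 0, 0]) cube([842, 223, 2011]); }
translate([0, 5027, 0]) cube([5580, 223, 2990]);
translate([0, 223, 0]) cube([223, 4804, 2990]);
translate([5357, 223, 0]) cube([223, 4804, 2990]);


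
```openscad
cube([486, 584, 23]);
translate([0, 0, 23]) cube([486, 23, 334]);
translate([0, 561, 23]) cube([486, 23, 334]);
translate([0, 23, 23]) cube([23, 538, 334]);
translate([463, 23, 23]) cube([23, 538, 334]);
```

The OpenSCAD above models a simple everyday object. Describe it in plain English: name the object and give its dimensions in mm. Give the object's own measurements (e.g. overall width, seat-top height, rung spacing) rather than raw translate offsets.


An open-topped rectangular box: outside dimensions 486×584×357 mm, with a uniform wall and base thickness of 23 mm. The base is a full 486×584 slab on the floor; four walls sit on top of the base. The front and back walls (the −y and +y sides) span the full width; the two side walls fit between them.


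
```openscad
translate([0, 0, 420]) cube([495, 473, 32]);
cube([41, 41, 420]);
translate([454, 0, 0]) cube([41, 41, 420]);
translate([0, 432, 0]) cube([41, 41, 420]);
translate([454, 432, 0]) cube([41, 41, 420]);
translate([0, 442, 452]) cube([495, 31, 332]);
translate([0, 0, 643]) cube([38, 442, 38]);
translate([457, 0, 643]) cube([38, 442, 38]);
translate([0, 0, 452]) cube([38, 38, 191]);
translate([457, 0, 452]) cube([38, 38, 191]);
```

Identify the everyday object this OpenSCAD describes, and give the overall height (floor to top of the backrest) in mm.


A chair. The overall height is 784 mm.

A slab on four corner posts with a tall panel at the back — a chair. The seat slab sits at z = 420 with thickness 32, and the 332 mm backrest starts at the seat top, so the overall height is 420 + 32 + 332 = 784 mm.


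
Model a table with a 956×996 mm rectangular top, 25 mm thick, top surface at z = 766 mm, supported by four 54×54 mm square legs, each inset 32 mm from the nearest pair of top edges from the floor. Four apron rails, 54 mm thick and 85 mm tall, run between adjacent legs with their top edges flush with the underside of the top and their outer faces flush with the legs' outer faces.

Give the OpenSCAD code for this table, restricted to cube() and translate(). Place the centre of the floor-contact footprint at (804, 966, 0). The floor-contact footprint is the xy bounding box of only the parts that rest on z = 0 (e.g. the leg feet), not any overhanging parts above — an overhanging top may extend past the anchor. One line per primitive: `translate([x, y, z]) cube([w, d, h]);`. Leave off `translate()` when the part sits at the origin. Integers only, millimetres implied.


// leg_h = 766 - 25 = 741
// apron z = 741 - 85 = 656
translate([326, 468, 741]) cube([956, 996, 25]);
translate([358, 500, 0]) cube([54, 54, 741]);
translate([1196, 500, 0]) cube([54, 54, 741]);
translate([358, 1378, 0]) cube([54, 54, 741]);
translate([1196, 1378, 0]) cube([54, 54, 741]);
translate([412, 500, 656]) cube([784, 54, 85]);
translate([412, 1378, 656]) cube([784, 54, 85]);
translate([358, 554, 656]) cube([54, 824, 85]);
translate([1196, 554, 656]) cube([54, 824, 85]);


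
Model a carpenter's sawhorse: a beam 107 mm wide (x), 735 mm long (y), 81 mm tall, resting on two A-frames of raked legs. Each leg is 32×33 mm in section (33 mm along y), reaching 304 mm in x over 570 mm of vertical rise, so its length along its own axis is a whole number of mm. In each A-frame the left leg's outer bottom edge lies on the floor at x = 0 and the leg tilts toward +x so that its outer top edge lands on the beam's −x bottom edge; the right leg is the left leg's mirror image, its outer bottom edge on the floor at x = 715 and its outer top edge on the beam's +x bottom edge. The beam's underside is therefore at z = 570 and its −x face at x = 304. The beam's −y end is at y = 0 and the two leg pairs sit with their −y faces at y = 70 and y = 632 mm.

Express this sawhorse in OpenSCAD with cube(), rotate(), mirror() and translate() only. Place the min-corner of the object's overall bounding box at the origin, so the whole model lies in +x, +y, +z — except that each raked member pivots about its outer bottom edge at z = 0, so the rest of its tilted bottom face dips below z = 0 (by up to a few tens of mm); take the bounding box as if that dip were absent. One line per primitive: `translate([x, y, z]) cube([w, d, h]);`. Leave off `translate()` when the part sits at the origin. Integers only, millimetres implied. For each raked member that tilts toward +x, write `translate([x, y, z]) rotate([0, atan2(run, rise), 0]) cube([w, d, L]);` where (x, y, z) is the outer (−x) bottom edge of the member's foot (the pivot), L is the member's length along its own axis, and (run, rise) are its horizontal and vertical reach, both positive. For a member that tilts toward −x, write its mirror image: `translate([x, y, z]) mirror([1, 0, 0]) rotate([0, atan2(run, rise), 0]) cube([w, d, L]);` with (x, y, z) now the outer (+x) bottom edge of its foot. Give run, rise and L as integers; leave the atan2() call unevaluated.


translate([304, 0, 570]) cube([107, 735, 81]);
translate([0, 70, 0]) rotate([0, atan2(304, 570), 0]) cube([32, 33, 646]);
translate([715, 70, 0]) mirror([1, 0, 0]) rotate([0, atan2(304, 570), 0]) cube([32, 33, 646]);
translate([0, 632, 0]) rotate([0, atan2(304, 570), 0]) cube([32, 33, 646]);
translate([715, 632, 0]) mirror([1, 0, 0]) rotate([0, atan2(304, 570), 0]) cube([32, 33, 646]);


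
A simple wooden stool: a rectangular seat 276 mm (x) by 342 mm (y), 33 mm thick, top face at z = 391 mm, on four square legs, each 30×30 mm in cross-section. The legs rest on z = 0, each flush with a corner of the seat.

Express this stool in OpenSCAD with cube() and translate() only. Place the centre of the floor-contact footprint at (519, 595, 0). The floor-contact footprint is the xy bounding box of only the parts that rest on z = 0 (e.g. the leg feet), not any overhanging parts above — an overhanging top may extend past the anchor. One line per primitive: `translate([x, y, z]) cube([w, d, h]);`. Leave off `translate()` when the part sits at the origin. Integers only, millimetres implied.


translate([381, 424, 358]) cube([276, 342, 33]);
translate([381, 424, 0]) cube([30, 30, 358]);
translate([627, 424, 0]) cube([30, 30, 358]);
translate([381, 736, 0]) cube([30, 30, 358]);
translate([627, 736, 0]) cube([30, 30, 358]);


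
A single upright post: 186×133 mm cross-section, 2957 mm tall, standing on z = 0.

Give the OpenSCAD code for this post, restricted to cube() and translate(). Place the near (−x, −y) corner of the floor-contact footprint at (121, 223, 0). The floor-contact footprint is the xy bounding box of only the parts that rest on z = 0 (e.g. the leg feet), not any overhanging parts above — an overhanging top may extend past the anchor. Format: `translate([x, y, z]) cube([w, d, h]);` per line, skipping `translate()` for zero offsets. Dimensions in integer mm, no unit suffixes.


translate([121, 223, 0]) cube([186, 133, 2957]);


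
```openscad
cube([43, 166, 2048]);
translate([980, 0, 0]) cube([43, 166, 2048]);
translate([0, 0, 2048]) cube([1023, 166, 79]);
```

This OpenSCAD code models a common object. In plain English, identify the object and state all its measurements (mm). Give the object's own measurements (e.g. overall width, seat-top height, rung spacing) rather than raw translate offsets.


A door frame. The clear opening is 937 mm wide and 2048 mm high. Two 43 mm wide jambs, 166 mm deep, stand either side of the opening from the floor to the top of the opening. A 79 mm thick head sits across the top of both jambs, spanning the full outside width of the frame.


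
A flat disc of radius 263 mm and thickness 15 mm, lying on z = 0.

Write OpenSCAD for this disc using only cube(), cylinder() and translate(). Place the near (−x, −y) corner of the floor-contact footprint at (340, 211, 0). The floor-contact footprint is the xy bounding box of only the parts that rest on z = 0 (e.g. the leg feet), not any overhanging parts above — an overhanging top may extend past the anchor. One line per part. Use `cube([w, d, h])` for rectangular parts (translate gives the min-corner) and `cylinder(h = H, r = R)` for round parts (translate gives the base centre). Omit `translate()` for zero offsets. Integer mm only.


translate([603, 474, 0]) cylinder(h = 15, r = 263);


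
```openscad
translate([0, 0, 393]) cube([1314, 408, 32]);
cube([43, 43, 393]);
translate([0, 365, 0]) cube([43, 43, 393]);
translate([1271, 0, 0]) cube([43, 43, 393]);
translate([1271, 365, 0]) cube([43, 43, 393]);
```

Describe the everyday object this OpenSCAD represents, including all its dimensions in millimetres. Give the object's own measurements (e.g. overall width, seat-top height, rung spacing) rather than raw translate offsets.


A long wooden bench with a 1314 mm (x) × 408 mm (y) seat, 32 mm thick, its top surface 425 mm above the floor. Four 43 mm square legs at the seat corners, flush with the edges, run from z = 0 to the seat underside.


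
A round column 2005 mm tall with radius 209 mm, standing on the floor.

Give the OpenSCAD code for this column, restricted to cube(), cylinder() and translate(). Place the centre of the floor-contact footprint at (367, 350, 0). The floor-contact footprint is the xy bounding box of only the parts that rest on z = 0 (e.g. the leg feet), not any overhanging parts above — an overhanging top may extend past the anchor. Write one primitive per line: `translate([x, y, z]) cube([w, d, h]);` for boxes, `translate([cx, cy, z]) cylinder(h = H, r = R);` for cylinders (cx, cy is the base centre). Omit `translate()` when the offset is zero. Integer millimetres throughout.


translate([367, 350, 0]) cylinder(h = 2005, r = 209);


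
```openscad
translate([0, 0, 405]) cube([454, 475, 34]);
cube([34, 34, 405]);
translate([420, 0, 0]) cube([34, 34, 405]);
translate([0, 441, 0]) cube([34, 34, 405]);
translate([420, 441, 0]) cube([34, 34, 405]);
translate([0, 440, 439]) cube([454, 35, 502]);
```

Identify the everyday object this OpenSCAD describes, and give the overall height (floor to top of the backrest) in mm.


A chair. The overall height is 941 mm.

A slab on four corner posts with a tall panel at the back — a chair. The seat slab sits at z = 405 with thickness 34, and the 502 mm backrest starts at the seat top, so the overall height is 405 + 34 + 502 = 941 mm.


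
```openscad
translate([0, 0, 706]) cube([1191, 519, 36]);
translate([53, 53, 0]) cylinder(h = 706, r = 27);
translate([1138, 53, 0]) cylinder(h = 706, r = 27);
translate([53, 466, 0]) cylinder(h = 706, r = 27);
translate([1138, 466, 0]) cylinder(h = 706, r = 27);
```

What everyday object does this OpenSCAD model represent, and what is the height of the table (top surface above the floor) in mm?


A table. The table height is 742 mm.

A 1191×519×36 slab sits at z = 706 on four Ø54 mm round legs — a table. The top surface is at 706 + 36 = 742 mm.


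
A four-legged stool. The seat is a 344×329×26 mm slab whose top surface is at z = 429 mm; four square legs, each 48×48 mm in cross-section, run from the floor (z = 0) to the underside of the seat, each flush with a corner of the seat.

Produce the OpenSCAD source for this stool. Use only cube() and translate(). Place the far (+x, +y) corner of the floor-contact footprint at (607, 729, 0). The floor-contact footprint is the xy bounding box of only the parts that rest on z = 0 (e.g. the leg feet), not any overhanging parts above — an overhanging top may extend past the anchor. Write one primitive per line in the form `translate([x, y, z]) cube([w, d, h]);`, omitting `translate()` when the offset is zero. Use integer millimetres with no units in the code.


translate([263, 400, 403]) cube([344, 329, 26]);
translate([263, 400, 0]) cube([48, 48, 403]);
translate([559, 400, 0]) cube([48, 48, 403]);
translate([263, 681, 0]) cube([48, 48, 403]);
translate([559, 681, 0]) cube([48, 48, 403]);


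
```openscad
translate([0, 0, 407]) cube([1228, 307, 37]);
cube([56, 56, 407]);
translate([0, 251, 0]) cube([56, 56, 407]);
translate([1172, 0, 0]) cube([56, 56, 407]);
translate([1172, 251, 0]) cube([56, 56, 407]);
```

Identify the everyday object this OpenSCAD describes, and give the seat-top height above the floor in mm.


A bench. The seat-top height is 444 mm.

A long slab on four corner posts — a bench. The slab sits at z = 407 with thickness 37, so the top is 407 + 37 = 444 mm.


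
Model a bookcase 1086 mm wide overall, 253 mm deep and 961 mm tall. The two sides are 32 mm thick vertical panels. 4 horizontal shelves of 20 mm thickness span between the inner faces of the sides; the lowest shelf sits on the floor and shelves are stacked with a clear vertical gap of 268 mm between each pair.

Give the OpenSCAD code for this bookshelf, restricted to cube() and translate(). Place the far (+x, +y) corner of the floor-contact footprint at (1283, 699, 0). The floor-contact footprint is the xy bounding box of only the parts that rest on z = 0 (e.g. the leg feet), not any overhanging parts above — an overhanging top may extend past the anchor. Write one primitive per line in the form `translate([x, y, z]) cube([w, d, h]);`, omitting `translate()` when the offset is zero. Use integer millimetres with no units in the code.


translate([197, 446, 0]) cube([32, 253, 961]);
translate([1251, 446, 0]) cube([32, 253, 961]);
translate([229, 446, 0]) cube([1022, 253, 20]);
translate([229, 446, 288]) cube([1022, 253, 20]);
translate([229, 446, 576]) cube([1022, 253, 20]);
translate([229, 446, 864]) cube([1022, 253, 20]);


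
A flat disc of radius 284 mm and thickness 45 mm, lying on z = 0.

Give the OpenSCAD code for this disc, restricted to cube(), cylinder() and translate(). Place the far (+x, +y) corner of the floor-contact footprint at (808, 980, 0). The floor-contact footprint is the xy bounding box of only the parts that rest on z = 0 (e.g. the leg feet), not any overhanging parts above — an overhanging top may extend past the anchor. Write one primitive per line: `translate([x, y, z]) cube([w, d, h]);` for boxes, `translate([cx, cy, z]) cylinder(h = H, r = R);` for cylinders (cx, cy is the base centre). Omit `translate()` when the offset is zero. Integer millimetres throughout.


translate([524, 696, 0]) cylinder(h = 45, r = 284);


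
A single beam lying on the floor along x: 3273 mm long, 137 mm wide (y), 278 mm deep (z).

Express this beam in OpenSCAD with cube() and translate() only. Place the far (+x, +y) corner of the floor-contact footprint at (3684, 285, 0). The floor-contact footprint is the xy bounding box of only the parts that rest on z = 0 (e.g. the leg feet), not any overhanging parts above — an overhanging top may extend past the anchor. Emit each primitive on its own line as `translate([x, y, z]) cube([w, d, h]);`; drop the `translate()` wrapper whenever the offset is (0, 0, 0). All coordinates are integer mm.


translate([411, 148, 0]) cube([3273, 137, 278]);


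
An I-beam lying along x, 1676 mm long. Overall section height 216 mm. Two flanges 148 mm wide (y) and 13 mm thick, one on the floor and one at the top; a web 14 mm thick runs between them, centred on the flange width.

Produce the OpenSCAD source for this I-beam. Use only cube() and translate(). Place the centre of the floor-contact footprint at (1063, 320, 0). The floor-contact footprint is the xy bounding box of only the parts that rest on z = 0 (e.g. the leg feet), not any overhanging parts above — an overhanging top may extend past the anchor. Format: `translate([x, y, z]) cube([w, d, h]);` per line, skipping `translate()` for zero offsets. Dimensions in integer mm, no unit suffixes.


translate([225, 246, 0]) cube([1676, 148, 13]);
translate([225, 313, 13]) cube([1676, 14, 190]);
translate([225, 246, 203]) cube([1676, 148, 13]);


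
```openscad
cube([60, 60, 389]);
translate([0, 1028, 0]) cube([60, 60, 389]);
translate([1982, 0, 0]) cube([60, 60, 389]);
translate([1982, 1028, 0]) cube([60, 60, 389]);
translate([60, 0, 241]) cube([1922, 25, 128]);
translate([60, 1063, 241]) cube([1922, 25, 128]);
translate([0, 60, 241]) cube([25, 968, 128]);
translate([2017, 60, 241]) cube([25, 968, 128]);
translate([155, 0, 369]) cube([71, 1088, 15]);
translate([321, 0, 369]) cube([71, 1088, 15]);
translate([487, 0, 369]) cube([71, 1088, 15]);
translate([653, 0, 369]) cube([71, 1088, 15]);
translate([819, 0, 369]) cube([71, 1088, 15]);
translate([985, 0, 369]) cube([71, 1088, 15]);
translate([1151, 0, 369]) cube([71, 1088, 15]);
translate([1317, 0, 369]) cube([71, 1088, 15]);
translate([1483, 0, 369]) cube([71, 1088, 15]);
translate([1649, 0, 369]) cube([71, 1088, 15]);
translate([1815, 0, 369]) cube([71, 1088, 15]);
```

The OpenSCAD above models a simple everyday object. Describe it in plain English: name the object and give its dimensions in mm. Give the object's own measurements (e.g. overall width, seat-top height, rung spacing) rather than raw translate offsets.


A bed frame 2042 mm long (x) by 1088 mm wide (y). Four 60×60 mm corner posts, 389 mm tall, at the corners of the footprint. Four rails of 25 mm thickness and 128 mm height run between adjacent posts with their undersides at z = 241 mm, their outer faces flush with the outside of the frame (the two x-running rails run between the posts' inner faces; the two y-running rails run between the posts' inner faces). 11 slats, each 71 mm wide (x) and 15 mm thick, lie across the top of the two x-running rails, running the full 1088 mm width of the frame in y; along x they sit between the end posts with a 95 mm gap after the −x posts and between neighbouring slats, leaving 96 mm before the +x posts.
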